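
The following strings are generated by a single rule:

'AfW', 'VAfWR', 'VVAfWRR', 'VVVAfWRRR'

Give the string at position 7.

Each term wraps the previous one in V on the left and R on the right.
From VVVAfWRRR, 3 further steps: VVVAfWRRR → VVVVAfWRRRR → VVVVVAfWRRRRR → (answer).

VVVVVVAfWRRRRRR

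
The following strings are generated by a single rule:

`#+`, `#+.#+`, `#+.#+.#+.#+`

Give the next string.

Every step duplicates the string with '.' between the halves.
Doubling #+.#+.#+.#+ with '.' between the halves:

#+.#+.#+.#+.#+.#+.#+.#+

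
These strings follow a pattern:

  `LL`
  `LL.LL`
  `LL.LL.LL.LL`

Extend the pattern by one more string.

LL.LL.LL.LL.LL.LL.LL.LL

Every step duplicates the string with '.' between the halves.
So the next term is two copies of LL.LL.LL.LL with '.' between the halves.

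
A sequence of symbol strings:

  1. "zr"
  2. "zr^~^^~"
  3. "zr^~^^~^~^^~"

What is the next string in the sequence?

zr^~^^~^~^^~^~^^~

Each term is the previous one with ^~^^~ appended.
So the next term is zr^~^^~^~^^~·^~^^~.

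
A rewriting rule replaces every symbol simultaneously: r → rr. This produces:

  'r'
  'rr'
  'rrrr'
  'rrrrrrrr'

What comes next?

Rewriting each symbol of rrrrrrrr: r→rr, r→rr, r→rr, r→rr, r→rr, r→rr, r→rr, r→rr, which concatenates to rr rr rr rr rr rr rr rr.

rrrrrrrrrrrrrrrr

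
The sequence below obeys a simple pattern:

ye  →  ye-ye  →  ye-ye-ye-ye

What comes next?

ye-ye-ye-ye-ye-ye-ye-ye

s(k+1) = s(k)·-·s(k) — each term doubles the last with '-' between the halves.
One more doubling of ye-ye-ye-ye gives the answer.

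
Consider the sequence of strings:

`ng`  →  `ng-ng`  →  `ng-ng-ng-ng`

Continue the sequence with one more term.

s(k+1) = s(k)·-·s(k) — each term doubles the last with '-' between the halves.
Doubling ng-ng-ng-ng with '-' between the halves:

ng-ng-ng-ng-ng-ng-ng-ng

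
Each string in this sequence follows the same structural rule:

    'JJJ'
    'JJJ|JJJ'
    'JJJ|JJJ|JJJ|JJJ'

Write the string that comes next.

JJJ|JJJ|JJJ|JJJ|JJJ|JJJ|JJJ|JJJ

Each string is two copies of the previous one joined by '|'.
So the next term is two copies of JJJ|JJJ|JJJ|JJJ with '|' between the halves.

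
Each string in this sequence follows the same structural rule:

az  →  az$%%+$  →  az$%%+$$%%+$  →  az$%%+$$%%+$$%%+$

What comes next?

az$%%+$$%%+$$%%+$$%%+$

Every step adds $%%+$ to the end: s(k+1) = s(k)·$%%+$.
So the next term is az$%%+$$%%+$$%%+$·$%%+$.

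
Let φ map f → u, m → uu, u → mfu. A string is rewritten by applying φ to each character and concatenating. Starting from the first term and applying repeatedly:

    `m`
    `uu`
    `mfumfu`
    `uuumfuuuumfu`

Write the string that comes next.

mfumfumfuuuumfumfumfumfuuuumfu

Expanding uuumfuuuumfu: u→mfu, u→mfu, u→mfu, m→uu, f→u, u→mfu, u→mfu, u→mfu, u→mfu, m→uu, f→u, u→mfu. Concatenated: mfu mfu mfu uu u mfu mfu mfu mfu uu u mfu.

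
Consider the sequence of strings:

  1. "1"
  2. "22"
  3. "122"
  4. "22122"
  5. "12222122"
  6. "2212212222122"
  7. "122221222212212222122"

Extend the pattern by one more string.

This is a Fibonacci-style word recurrence s(k) = s(k−2)·s(k−1): e.g. 1·22 = 122.
The next term joins 2212212222122 and 122221222212212222122.

2212212222122122221222212212222122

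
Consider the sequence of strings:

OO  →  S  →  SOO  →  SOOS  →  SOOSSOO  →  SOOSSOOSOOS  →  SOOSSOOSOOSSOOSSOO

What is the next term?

SOOSSOOSOOSSOOSSOOSOOSSOOSOOS

Each term (from the third on) is the previous term followed by the one before it: term 3 = S·OO = SOO.
Continuing: SOOSSOOSOOSSOOSSOO · SOOSSOOSOOS gives term 8.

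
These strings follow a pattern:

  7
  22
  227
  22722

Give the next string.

Each term (from the third on) is the previous term followed by the one before it: term 3 = 22·7 = 227.
The next term joins 22722 and 227.

22722227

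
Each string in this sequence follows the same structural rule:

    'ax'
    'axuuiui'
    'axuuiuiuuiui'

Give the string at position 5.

axuuiuiuuiuiuuiuiuuiui

The strings grow by a fixed suffix uuiui each time.
From axuuiuiuuiui, 2 further steps: axuuiuiuuiui → axuuiuiuuiuiuuiui → (answer).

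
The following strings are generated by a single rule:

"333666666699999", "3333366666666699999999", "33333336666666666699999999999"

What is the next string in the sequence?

The n-th term is 2n-1 3's then 2n+3 6's then 3n-1 9's, where the shown terms are n = 2, 3, 4.
Setting n = 5 gives 9, 13, 14 characters in each block.

333333333666666666666699999999999999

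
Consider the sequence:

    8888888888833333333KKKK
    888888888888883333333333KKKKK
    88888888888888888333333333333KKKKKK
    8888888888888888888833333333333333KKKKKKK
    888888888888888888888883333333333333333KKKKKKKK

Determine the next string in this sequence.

88888888888888888888888888333333333333333333KKKKKKKKK

The n-th term is 3n+2 8's then 2n+2 3's then n+1 K's, where the shown terms are n = 3, 4, 5, 6, 7.
For the next term, n = 8, so the run lengths are 26, 18, 9.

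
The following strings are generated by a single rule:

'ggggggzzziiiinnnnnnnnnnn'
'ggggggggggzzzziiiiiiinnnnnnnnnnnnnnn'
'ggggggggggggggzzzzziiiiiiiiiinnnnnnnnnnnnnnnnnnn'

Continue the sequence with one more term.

Each string has the form g^{4n-2} z^{n+1} i^{3n-2} n^{4n+3}, where the shown terms are n = 2, 3, 4.
At n = 5 the blocks have lengths 18, 6, 13, 23.

ggggggggggggggggggzzzzzziiiiiiiiiiiiinnnnnnnnnnnnnnnnnnnnnnn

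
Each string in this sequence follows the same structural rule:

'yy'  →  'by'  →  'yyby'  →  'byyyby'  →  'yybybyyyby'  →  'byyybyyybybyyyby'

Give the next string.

yybybyyybybyyybyyybybyyyby

Each term (from the third on) is the two preceding terms concatenated in order: term 3 = yy·by = yyby.
So term 7 is yybybyyyby·byyybyyybybyyyby.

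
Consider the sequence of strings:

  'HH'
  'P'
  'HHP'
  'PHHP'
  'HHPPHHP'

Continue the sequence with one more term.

PHHPHHPPHHP

This is a Fibonacci-style word recurrence s(k) = s(k−2)·s(k−1): e.g. HH·P = HHP.
So term 6 is PHHP·HHPPHHP.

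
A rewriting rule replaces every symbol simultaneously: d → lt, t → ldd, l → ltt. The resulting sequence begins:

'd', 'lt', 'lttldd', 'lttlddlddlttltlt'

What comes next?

Rewriting the 16 symbols of lttlddlddlttltlt one by one yields ltt ldd ldd ltt lt lt ltt lt lt ltt ldd ldd ltt ldd ltt ldd; concatenated:

lttlddlddlttltltlttltltlttlddlddlttlddlttldd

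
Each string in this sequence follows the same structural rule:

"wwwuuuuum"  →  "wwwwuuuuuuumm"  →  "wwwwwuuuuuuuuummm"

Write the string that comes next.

Reading off run lengths: w runs 3, 4, 5; u runs 5, 7, 9; m runs 1, 2, 3 — each is linear in n, where the shown terms are n = 2, 3, 4.
For the next term, n = 5, so the run lengths are 6, 11, 4.

wwwwwwuuuuuuuuuuummmm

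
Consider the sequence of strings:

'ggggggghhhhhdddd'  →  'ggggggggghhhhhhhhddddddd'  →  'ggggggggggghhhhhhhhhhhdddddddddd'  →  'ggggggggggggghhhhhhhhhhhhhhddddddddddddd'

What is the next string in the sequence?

Reading off run lengths: g runs 7, 9, 11, 13; h runs 5, 8, 11, 14; d runs 4, 7, 10, 13 — each is linear in n, where the shown terms are n = 2, 3, 4, 5.
Setting n = 6 gives 15, 17, 16 characters in each block.

ggggggggggggggghhhhhhhhhhhhhhhhhdddddddddddddddd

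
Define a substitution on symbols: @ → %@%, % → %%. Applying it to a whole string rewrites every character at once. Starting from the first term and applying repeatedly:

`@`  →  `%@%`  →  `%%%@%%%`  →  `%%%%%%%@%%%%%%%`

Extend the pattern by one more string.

φ(%%%%%%%@%%%%%%%) expands symbol-by-symbol to %% %% %% %% %% %% %% %@% %% %% %% %% %% %% %%; joining the 15 pieces gives the next term.

%%%%%%%%%%%%%%%@%%%%%%%%%%%%%%%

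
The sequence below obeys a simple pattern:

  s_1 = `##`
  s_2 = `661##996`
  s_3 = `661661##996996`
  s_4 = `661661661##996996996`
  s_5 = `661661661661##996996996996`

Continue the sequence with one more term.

s(k+1) = 661·s(k)·996, so each term gains 661 as a prefix and 996 as a suffix.
Applying this once more to 661661661661##996996996996:

661661661661661##996996996996996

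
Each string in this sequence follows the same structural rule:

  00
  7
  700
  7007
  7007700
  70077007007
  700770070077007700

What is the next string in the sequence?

70077007007700770070077007007

This is a Fibonacci-style word recurrence s(k) = s(k−1)·s(k−2): e.g. 7·00 = 700.
So term 8 is 700770070077007700·70077007007.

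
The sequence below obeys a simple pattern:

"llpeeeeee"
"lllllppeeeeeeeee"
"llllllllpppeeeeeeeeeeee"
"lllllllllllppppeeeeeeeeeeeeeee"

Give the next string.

llllllllllllllpppppeeeeeeeeeeeeeeeeee

Term n consists of 3n-1 l's, followed by n p's, followed by 3n+3 e's (n = 1, 2, …).
Setting n = 5 gives 14, 5, 18 characters in each block.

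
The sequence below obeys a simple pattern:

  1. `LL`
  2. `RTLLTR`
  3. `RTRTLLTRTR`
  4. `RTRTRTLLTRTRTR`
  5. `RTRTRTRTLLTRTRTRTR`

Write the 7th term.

Each term wraps the previous one in RT on the left and TR on the right.
From RTRTRTRTLLTRTRTRTR, 2 further steps: RTRTRTRTLLTRTRTRTR → RTRTRTRTRTLLTRTRTRTRTR → (answer).

RTRTRTRTRTRTLLTRTRTRTRTRTR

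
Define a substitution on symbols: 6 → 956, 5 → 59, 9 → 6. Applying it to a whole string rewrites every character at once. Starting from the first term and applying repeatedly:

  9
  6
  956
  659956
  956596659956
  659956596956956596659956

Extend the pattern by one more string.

φ(659956596956956596659956) expands symbol-by-symbol to 956 59 6 6 59 956 59 6 956 6 59 956 6 59 956 59 6 956 956 59 6 6 59 956; joining the 24 pieces gives the next term.

956596659956596956659956659956596956956596659956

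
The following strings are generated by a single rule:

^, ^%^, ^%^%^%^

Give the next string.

^%^%^%^%^%^%^%^

Every step duplicates the string with '%' between the halves.
One more doubling of ^%^%^%^ gives the answer.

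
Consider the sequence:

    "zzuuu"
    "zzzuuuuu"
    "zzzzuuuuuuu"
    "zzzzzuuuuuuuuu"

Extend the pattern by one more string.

zzzzzzuuuuuuuuuuu

The n-th term is n z's then 2n-1 u's, where the shown terms are n = 2, 3, 4, 5.
Setting n = 6 gives 6, 11 characters in each block.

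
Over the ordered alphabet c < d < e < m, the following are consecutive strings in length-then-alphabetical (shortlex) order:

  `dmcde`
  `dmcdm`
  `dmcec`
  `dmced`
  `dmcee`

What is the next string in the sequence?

dmcem

Treat dmcee as a base-4 numeral over the given alphabet and add one, carrying through any trailing m's.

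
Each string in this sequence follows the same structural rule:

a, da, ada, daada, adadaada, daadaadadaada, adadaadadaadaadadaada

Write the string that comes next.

daadaadadaadaadadaadadaadaadadaada

Each term (from the third on) is the two preceding terms concatenated in order: term 3 = a·da = ada.
So term 8 is daadaadadaada·adadaadadaadaadadaada.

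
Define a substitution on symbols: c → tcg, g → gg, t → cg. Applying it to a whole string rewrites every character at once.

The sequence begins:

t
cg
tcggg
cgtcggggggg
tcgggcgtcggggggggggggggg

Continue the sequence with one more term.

cgtcgggggggtcgggcgtcggggggggggggggggggggggggggggggg

φ(tcgggcgtcggggggggggggggg) expands symbol-by-symbol to cg tcg gg gg gg tcg gg cg tcg gg gg gg gg gg gg gg gg gg gg gg gg gg gg gg; joining the 24 pieces gives the next term.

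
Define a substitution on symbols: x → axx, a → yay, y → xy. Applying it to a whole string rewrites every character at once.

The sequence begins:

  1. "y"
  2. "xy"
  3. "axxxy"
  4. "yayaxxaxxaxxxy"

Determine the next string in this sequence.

Replace each of the 14 characters of yayaxxaxxaxxxy in place — xy yay xy yay axx axx yay axx axx yay axx axx axx xy — and concatenate.

xyyayxyyayaxxaxxyayaxxaxxyayaxxaxxaxxxy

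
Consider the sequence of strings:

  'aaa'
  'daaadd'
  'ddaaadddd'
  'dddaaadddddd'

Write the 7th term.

Every step adds d to the front and dd to the end of the previous string.
From dddaaadddddd, 3 further steps: dddaaadddddd → ddddaaadddddddd → dddddaaadddddddddd → (answer).

ddddddaaadddddddddddd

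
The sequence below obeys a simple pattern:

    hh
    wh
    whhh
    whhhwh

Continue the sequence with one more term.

whhhwhwhhh

This is a Fibonacci-style word recurrence s(k) = s(k−1)·s(k−2): e.g. wh·hh = whhh.
So term 5 is whhhwh·whhh.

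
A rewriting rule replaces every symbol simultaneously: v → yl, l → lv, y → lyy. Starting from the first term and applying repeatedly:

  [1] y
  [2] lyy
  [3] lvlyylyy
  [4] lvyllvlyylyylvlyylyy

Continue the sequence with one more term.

lvyllyylvlvyllvlyylyylvlyylyylvyllvlyylyylvlyylyy

Replace each of the 20 characters of lvyllvlyylyylvlyylyy in place — lv yl lyy lv lv yl lv lyy lyy lv lyy lyy lv yl lv lyy lyy lv lyy lyy — and concatenate.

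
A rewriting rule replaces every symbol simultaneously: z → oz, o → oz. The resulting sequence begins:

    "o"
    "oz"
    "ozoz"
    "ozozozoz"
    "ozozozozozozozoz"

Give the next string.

Applying the rule to each of the 16 symbols of ozozozozozozozoz gives the pieces oz oz oz oz oz oz oz oz oz oz oz oz oz oz oz oz, which concatenate to the answer.

ozozozozozozozozozozozozozozozoz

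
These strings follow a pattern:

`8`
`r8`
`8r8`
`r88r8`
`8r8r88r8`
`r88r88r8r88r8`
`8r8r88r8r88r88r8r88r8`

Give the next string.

This is a Fibonacci-style word recurrence s(k) = s(k−2)·s(k−1): e.g. 8·r8 = 8r8.
So term 8 is r88r88r8r88r8·8r8r88r8r88r88r8r88r8.

r88r88r8r88r88r8r88r8r88r88r8r88r8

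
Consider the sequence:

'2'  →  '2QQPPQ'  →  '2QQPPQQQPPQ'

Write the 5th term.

2QQPPQQQPPQQQPPQQQPPQ

The strings grow by a fixed suffix QQPPQ each time.
From 2QQPPQQQPPQ, 2 further steps: 2QQPPQQQPPQ → 2QQPPQQQPPQQQPPQ → (answer).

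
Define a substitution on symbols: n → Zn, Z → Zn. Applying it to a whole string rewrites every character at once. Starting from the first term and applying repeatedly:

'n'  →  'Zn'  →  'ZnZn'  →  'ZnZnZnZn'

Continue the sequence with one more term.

ZnZnZnZnZnZnZnZn

Apply φ to ZnZnZnZn symbol by symbol: Z→Zn, n→Zn, Z→Zn, n→Zn, Z→Zn, n→Zn, Z→Zn, n→Zn; joined: Zn Zn Zn Zn Zn Zn Zn Zn.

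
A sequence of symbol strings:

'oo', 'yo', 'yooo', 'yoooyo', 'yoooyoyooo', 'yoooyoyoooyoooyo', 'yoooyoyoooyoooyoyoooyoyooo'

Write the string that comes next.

yoooyoyoooyoooyoyoooyoyoooyoooyoyoooyoooyo

This is a Fibonacci-style word recurrence s(k) = s(k−1)·s(k−2): e.g. yo·oo = yooo.
So term 8 is yoooyoyoooyoooyoyoooyoyooo·yoooyoyoooyoooyo.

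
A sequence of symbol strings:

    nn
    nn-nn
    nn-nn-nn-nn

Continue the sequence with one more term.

nn-nn-nn-nn-nn-nn-nn-nn

s(k+1) = s(k)·-·s(k) — each term doubles the last with '-' between the halves.
One more doubling of nn-nn-nn-nn gives the answer.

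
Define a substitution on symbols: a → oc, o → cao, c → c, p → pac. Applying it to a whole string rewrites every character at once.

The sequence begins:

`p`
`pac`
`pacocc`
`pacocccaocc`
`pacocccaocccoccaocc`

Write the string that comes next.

Applying the rule to each of the 19 symbols of pacocccaocccoccaocc gives the pieces pac oc c cao c c c oc cao c c c cao c c oc cao c c, which concatenate to the answer.

pacocccaocccoccaoccccaoccoccaocc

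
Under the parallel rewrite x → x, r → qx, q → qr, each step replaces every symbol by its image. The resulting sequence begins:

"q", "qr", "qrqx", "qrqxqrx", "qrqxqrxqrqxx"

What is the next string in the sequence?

qrqxqrxqrqxxqrqxqrxx

Rewriting each symbol of qrqxqrxqrqxx: q→qr, r→qx, q→qr, x→x, q→qr, r→qx, x→x, q→qr, r→qx, q→qr, x→x, x→x, which concatenates to qr qx qr x qr qx x qr qx qr x x.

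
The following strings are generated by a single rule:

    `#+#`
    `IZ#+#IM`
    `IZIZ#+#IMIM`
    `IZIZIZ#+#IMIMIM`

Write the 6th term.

IZIZIZIZIZ#+#IMIMIMIMIM

Every step adds IZ to the front and IM to the end of the previous string.
From IZIZIZ#+#IMIMIM, 2 further steps: IZIZIZ#+#IMIMIM → IZIZIZIZ#+#IMIMIMIM → (answer).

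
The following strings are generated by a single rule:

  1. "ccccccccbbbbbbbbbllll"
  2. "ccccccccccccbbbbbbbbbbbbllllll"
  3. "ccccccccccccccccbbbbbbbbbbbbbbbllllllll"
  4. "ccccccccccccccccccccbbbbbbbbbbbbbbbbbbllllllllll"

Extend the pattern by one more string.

ccccccccccccccccccccccccbbbbbbbbbbbbbbbbbbbbbllllllllllll

The n-th term is 4n c's then 3n+3 b's then 2n l's, where the shown terms are n = 2, 3, 4, 5.
Setting n = 6 gives 24, 21, 12 characters in each block.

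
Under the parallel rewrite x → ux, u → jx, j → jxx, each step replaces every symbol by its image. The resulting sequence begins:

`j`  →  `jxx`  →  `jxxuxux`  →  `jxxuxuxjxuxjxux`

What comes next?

Rewriting the 15 symbols of jxxuxuxjxuxjxux one by one yields jxx ux ux jx ux jx ux jxx ux jx ux jxx ux jx ux; concatenated:

jxxuxuxjxuxjxuxjxxuxjxuxjxxuxjxux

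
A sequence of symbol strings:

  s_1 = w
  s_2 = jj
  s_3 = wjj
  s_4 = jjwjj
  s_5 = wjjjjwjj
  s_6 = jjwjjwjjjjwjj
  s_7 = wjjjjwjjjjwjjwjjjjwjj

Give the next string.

From term 3 onward, concatenate the second-to-last term with the last: w·jj = wjj, jj·wjj = jjwjj, …
Continuing: jjwjjwjjjjwjj · wjjjjwjjjjwjjwjjjjwjj gives term 8.

jjwjjwjjjjwjjwjjjjwjjjjwjjwjjjjwjj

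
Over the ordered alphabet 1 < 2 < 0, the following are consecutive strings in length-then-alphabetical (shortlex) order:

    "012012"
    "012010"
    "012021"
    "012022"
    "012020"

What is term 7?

012002

Stepping forward 2 times from 012020: 012020 → 012001, then the target.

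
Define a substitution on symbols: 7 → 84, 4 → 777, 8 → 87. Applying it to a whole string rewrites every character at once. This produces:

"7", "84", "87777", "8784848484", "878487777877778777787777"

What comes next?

φ(878487777877778777787777) expands symbol-by-symbol to 87 84 87 777 87 84 84 84 84 87 84 84 84 84 87 84 84 84 84 87 84 84 84 84; joining the 24 pieces gives the next term.

8784877778784848484878484848487848484848784848484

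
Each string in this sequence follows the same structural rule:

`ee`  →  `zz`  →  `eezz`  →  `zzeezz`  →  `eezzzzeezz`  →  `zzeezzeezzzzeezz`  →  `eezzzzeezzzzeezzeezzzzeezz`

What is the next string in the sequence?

From term 3 onward, concatenate the second-to-last term with the last: ee·zz = eezz, zz·eezz = zzeezz, …
Continuing: zzeezzeezzzzeezz · eezzzzeezzzzeezzeezzzzeezz gives term 8.

zzeezzeezzzzeezzeezzzzeezzzzeezzeezzzzeezz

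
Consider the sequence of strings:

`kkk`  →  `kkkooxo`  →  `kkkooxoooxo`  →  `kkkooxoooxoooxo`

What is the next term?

The strings grow by a fixed suffix ooxo each time.
So the next term is kkkooxoooxoooxo·ooxo.

kkkooxoooxoooxoooxo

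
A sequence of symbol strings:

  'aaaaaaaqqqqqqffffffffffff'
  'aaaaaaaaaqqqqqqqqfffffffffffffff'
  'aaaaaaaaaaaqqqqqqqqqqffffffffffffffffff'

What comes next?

aaaaaaaaaaaaaqqqqqqqqqqqqfffffffffffffffffffff

The n-th term is 2n+1 a's then 2n q's then 3n+3 f's, where the shown terms are n = 3, 4, 5.
For the next term, n = 6, so the run lengths are 13, 12, 21.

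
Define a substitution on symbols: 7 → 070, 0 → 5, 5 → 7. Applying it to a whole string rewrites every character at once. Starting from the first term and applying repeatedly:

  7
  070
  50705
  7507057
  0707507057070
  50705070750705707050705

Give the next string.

7507057507050707507057070507057507057

Applying the rule to each of the 23 symbols of 50705070750705707050705 gives the pieces 7 5 070 5 7 5 070 5 070 7 5 070 5 7 070 5 070 5 7 5 070 5 7, which concatenate to the answer.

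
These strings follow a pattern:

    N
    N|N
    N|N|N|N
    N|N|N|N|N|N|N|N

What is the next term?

N|N|N|N|N|N|N|N|N|N|N|N|N|N|N|N

Each string is two copies of the previous one joined by '|'.
So the next term is two copies of N|N|N|N|N|N|N|N with '|' between the halves.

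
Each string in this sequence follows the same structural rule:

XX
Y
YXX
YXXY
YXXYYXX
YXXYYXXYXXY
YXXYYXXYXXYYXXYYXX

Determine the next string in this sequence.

YXXYYXXYXXYYXXYYXXYXXYYXXYXXY

From term 3 onward, concatenate the last term with the second-to-last: Y·XX = YXX, YXX·Y = YXXY, …
So term 8 is YXXYYXXYXXYYXXYYXX·YXXYYXXYXXY.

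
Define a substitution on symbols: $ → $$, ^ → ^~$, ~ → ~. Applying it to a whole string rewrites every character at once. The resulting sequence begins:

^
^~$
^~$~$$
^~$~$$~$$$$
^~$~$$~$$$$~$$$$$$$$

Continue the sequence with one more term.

φ(^~$~$$~$$$$~$$$$$$$$) expands symbol-by-symbol to ^~$ ~ $$ ~ $$ $$ ~ $$ $$ $$ $$ ~ $$ $$ $$ $$ $$ $$ $$ $$; joining the 20 pieces gives the next term.

^~$~$$~$$$$~$$$$$$$$~$$$$$$$$$$$$$$$$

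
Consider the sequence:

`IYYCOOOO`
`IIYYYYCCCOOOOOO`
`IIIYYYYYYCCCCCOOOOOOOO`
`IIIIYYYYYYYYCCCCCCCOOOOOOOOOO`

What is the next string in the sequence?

IIIIIYYYYYYYYYYCCCCCCCCCOOOOOOOOOOOO

Term n consists of n I's, followed by 2n Y's, followed by 2n-1 C's, followed by 2n+2 O's (n = 1, 2, …).
Setting n = 5 gives 5, 10, 9, 12 characters in each block.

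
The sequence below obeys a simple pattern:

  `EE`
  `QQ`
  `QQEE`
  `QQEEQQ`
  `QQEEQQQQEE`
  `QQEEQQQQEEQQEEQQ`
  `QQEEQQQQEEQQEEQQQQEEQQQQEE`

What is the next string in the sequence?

QQEEQQQQEEQQEEQQQQEEQQQQEEQQEEQQQQEEQQEEQQ

From term 3 onward, concatenate the last term with the second-to-last: QQ·EE = QQEE, QQEE·QQ = QQEEQQ, …
So term 8 is QQEEQQQQEEQQEEQQQQEEQQQQEE·QQEEQQQQEEQQEEQQ.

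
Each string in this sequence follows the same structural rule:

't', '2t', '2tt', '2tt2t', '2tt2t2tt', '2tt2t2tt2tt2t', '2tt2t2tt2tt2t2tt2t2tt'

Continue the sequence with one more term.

This is a Fibonacci-style word recurrence s(k) = s(k−1)·s(k−2): e.g. 2t·t = 2tt.
The next term joins 2tt2t2tt2tt2t2tt2t2tt and 2tt2t2tt2tt2t.

2tt2t2tt2tt2t2tt2t2tt2tt2t2tt2tt2t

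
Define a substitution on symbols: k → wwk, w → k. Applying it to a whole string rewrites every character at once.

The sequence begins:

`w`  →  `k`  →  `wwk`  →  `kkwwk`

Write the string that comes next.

wwkwwkkkwwk

Rewriting each symbol of kkwwk: k→wwk, k→wwk, w→k, w→k, k→wwk, which concatenates to wwk wwk k k wwk.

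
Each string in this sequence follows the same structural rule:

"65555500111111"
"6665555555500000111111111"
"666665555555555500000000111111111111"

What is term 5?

6666666665555555555555555500000000000000111111111111111111

Term n consists of 2n-1 6's, followed by 3n+2 5's, followed by 3n-1 0's, followed by 3n+3 1's (n = 1, 2, …).
For term 5, n = 5, so the run lengths are 9, 17, 14, 18.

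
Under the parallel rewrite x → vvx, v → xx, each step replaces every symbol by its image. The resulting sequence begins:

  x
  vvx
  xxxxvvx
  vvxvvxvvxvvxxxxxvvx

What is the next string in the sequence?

Replace each of the 19 characters of vvxvvxvvxvvxxxxxvvx in place — xx xx vvx xx xx vvx xx xx vvx xx xx vvx vvx vvx vvx vvx xx xx vvx — and concatenate.

xxxxvvxxxxxvvxxxxxvvxxxxxvvxvvxvvxvvxvvxxxxxvvx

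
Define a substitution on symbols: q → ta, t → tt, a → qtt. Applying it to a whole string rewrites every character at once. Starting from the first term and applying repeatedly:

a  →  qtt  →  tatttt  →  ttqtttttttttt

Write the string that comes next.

tttttatttttttttttttttttttt

Replace each of the 13 characters of ttqtttttttttt in place — tt tt ta tt tt tt tt tt tt tt tt tt tt — and concatenate.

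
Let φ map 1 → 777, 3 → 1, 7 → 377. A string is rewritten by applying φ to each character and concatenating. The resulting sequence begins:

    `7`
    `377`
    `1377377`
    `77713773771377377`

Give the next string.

Applying the rule to each of the 17 symbols of 77713773771377377 gives the pieces 377 377 377 777 1 377 377 1 377 377 777 1 377 377 1 377 377, which concatenate to the answer.

3773773777771377377137737777713773771377377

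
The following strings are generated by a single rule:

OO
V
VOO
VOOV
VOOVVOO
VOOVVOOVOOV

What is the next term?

This is a Fibonacci-style word recurrence s(k) = s(k−1)·s(k−2): e.g. V·OO = VOO.
So term 7 is VOOVVOOVOOV·VOOVVOO.

VOOVVOOVOOVVOOVVOO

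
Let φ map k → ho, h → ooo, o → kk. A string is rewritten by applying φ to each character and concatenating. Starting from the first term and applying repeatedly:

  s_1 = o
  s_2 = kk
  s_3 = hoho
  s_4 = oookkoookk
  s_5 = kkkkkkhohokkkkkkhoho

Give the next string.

φ(kkkkkkhohokkkkkkhoho) expands symbol-by-symbol to ho ho ho ho ho ho ooo kk ooo kk ho ho ho ho ho ho ooo kk ooo kk; joining the 20 pieces gives the next term.

hohohohohohooookkoookkhohohohohohooookkoookk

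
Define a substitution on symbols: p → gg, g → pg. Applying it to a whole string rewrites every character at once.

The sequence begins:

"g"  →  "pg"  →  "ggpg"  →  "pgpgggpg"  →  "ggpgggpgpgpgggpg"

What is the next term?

Applying the rule to each of the 16 symbols of ggpgggpgpgpgggpg gives the pieces pg pg gg pg pg pg gg pg gg pg gg pg pg pg gg pg, which concatenate to the answer.

pgpgggpgpgpgggpgggpgggpgpgpgggpg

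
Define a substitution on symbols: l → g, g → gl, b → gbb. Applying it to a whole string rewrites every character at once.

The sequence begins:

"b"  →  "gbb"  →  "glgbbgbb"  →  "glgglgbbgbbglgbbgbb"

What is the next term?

glgglglgglgbbgbbglgbbgbbglgglgbbgbbglgbbgbb

Replace each of the 19 characters of glgglgbbgbbglgbbgbb in place — gl g gl gl g gl gbb gbb gl gbb gbb gl g gl gbb gbb gl gbb gbb — and concatenate.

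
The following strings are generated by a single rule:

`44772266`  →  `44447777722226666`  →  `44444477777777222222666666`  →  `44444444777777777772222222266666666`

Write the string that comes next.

The n-th term is 2n 4's then 3n-1 7's then 2n 2's then 2n 6's (n = 1, 2, …).
For the next term, n = 5, so the run lengths are 10, 14, 10, 10.

44444444447777777777777722222222226666666666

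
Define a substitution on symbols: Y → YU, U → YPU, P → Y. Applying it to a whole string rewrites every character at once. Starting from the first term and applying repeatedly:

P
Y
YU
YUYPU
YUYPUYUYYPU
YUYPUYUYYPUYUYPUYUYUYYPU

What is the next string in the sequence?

φ(YUYPUYUYYPUYUYPUYUYUYYPU) expands symbol-by-symbol to YU YPU YU Y YPU YU YPU YU YU Y YPU YU YPU YU Y YPU YU YPU YU YPU YU YU Y YPU; joining the 24 pieces gives the next term.

YUYPUYUYYPUYUYPUYUYUYYPUYUYPUYUYYPUYUYPUYUYPUYUYUYYPU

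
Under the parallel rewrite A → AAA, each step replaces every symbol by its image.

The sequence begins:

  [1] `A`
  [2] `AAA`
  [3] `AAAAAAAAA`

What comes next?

Rewriting each symbol of AAAAAAAAA: A→AAA, A→AAA, A→AAA, A→AAA, A→AAA, A→AAA, A→AAA, A→AAA, A→AAA, which concatenates to AAA AAA AAA AAA AAA AAA AAA AAA AAA.

AAAAAAAAAAAAAAAAAAAAAAAAAAA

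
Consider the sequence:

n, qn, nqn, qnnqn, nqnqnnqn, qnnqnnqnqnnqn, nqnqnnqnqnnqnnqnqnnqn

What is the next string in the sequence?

From term 3 onward, concatenate the second-to-last term with the last: n·qn = nqn, qn·nqn = qnnqn, …
So term 8 is qnnqnnqnqnnqn·nqnqnnqnqnnqnnqnqnnqn.

qnnqnnqnqnnqnnqnqnnqnqnnqnnqnqnnqn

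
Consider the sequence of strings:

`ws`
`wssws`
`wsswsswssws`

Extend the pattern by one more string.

Each string is two copies of the previous one joined by 's'.
Doubling wsswsswssws with 's' between the halves:

wsswsswsswsswsswsswssws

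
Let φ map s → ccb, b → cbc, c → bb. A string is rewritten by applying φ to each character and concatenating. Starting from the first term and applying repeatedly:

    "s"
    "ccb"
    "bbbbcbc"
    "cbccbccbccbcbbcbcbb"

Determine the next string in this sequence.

φ(cbccbccbccbcbbcbcbb) expands symbol-by-symbol to bb cbc bb bb cbc bb bb cbc bb bb cbc bb cbc cbc bb cbc bb cbc cbc; joining the 19 pieces gives the next term.

bbcbcbbbbcbcbbbbcbcbbbbcbcbbcbccbcbbcbcbbcbccbc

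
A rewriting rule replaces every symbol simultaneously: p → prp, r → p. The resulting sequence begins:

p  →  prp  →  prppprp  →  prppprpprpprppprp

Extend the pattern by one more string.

Rewriting the 17 symbols of prppprpprpprppprp one by one yields prp p prp prp prp p prp prp p prp prp p prp prp prp p prp; concatenated:

prppprpprpprppprpprppprpprppprpprpprppprp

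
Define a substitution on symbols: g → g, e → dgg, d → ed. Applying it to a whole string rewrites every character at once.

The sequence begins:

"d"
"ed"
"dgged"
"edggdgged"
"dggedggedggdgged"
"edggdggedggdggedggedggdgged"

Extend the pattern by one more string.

Rewriting the 27 symbols of edggdggedggdggedggedggdgged one by one yields dgg ed g g ed g g dgg ed g g ed g g dgg ed g g dgg ed g g ed g g dgg ed; concatenated:

dggedggedggdggedggedggdggedggdggedggedggdgged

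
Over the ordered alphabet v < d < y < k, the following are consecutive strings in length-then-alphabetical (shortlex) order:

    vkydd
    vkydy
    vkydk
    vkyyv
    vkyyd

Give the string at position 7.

Stepping forward 2 times from vkyyd: vkyyd → vkyyy, then the target.

vkyyk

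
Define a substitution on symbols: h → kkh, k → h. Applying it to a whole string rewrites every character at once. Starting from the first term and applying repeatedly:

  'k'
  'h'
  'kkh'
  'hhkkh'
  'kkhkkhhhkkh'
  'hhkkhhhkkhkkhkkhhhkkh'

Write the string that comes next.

Rewriting the 21 symbols of hhkkhhhkkhkkhkkhhhkkh one by one yields kkh kkh h h kkh kkh kkh h h kkh h h kkh h h kkh kkh kkh h h kkh; concatenated:

kkhkkhhhkkhkkhkkhhhkkhhhkkhhhkkhkkhkkhhhkkh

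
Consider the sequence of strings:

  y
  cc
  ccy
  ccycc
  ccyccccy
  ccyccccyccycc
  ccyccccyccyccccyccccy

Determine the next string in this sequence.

ccyccccyccyccccyccccyccyccccyccycc

From term 3 onward, concatenate the last term with the second-to-last: cc·y = ccy, ccy·cc = ccycc, …
So term 8 is ccyccccyccyccccyccccy·ccyccccyccycc.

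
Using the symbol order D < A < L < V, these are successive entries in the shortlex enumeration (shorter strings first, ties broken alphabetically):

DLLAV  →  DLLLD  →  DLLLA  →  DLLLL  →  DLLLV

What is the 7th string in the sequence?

Advancing 2 positions from DLLLV through DLLLV → DLLVD reaches term 7.

DLLVA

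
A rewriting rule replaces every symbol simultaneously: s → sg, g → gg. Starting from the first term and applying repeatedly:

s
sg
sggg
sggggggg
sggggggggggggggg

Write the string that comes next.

sggggggggggggggggggggggggggggggg

Applying the rule to each of the 16 symbols of sggggggggggggggg gives the pieces sg gg gg gg gg gg gg gg gg gg gg gg gg gg gg gg, which concatenate to the answer.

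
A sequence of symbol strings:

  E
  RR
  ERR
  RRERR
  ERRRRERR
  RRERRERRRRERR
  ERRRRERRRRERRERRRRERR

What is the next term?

From term 3 onward, concatenate the second-to-last term with the last: E·RR = ERR, RR·ERR = RRERR, …
The next term joins RRERRERRRRERR and ERRRRERRRRERRERRRRERR.

RRERRERRRRERRERRRRERRRRERRERRRRERR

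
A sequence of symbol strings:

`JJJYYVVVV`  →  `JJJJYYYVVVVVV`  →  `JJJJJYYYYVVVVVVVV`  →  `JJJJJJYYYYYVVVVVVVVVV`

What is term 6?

JJJJJJJJYYYYYYYVVVVVVVVVVVVVV

Reading off run lengths: J runs 3, 4, 5, 6; Y runs 2, 3, 4, 5; V runs 4, 6, 8, 10 — each is linear in n (n = 1, 2, …).
Setting n = 6 gives 8, 7, 14 characters in each block.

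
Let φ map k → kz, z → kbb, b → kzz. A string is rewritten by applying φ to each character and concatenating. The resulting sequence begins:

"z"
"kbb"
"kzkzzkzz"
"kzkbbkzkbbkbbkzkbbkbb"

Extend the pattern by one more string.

φ(kzkbbkzkbbkbbkzkbbkbb) expands symbol-by-symbol to kz kbb kz kzz kzz kz kbb kz kzz kzz kz kzz kzz kz kbb kz kzz kzz kz kzz kzz; joining the 21 pieces gives the next term.

kzkbbkzkzzkzzkzkbbkzkzzkzzkzkzzkzzkzkbbkzkzzkzzkzkzzkzz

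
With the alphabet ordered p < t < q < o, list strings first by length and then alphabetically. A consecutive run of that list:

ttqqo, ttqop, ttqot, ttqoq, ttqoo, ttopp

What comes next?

ttopt

Treat ttopp as a base-4 numeral over the given alphabet and add one, carrying through any trailing o's.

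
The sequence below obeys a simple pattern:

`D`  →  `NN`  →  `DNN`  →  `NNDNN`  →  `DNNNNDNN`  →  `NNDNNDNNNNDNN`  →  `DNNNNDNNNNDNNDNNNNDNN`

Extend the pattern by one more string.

This is a Fibonacci-style word recurrence s(k) = s(k−2)·s(k−1): e.g. D·NN = DNN.
The next term joins NNDNNDNNNNDNN and DNNNNDNNNNDNNDNNNNDNN.

NNDNNDNNNNDNNDNNNNDNNNNDNNDNNNNDNN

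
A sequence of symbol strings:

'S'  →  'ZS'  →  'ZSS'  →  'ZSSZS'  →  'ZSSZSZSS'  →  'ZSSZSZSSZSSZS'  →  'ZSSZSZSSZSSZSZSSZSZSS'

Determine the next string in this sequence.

This is a Fibonacci-style word recurrence s(k) = s(k−1)·s(k−2): e.g. ZS·S = ZSS.
Continuing: ZSSZSZSSZSSZSZSSZSZSS · ZSSZSZSSZSSZS gives term 8.

ZSSZSZSSZSSZSZSSZSZSSZSSZSZSSZSSZS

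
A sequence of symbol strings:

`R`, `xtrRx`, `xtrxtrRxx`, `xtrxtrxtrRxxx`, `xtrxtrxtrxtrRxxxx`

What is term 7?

xtrxtrxtrxtrxtrxtrRxxxxxx

Each term wraps the previous one in xtr on the left and x on the right.
From xtrxtrxtrxtrRxxxx, 2 further steps: xtrxtrxtrxtrRxxxx → xtrxtrxtrxtrxtrRxxxxx → (answer).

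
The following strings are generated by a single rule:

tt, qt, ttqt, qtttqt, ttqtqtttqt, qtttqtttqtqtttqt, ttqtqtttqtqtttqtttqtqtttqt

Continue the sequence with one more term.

qtttqtttqtqtttqtttqtqtttqtqtttqtttqtqtttqt

From term 3 onward, concatenate the second-to-last term with the last: tt·qt = ttqt, qt·ttqt = qtttqt, …
So term 8 is qtttqtttqtqtttqt·ttqtqtttqtqtttqtttqtqtttqt.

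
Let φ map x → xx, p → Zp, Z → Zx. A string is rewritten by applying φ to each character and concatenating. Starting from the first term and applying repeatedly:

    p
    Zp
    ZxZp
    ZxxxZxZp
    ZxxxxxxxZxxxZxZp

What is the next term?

φ(ZxxxxxxxZxxxZxZp) expands symbol-by-symbol to Zx xx xx xx xx xx xx xx Zx xx xx xx Zx xx Zx Zp; joining the 16 pieces gives the next term.

ZxxxxxxxxxxxxxxxZxxxxxxxZxxxZxZp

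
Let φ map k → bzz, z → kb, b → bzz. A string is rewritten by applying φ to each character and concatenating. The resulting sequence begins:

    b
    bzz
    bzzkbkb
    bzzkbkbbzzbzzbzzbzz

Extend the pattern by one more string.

bzzkbkbbzzbzzbzzbzzbzzkbkbbzzkbkbbzzkbkbbzzkbkb

φ(bzzkbkbbzzbzzbzzbzz) expands symbol-by-symbol to bzz kb kb bzz bzz bzz bzz bzz kb kb bzz kb kb bzz kb kb bzz kb kb; joining the 19 pieces gives the next term.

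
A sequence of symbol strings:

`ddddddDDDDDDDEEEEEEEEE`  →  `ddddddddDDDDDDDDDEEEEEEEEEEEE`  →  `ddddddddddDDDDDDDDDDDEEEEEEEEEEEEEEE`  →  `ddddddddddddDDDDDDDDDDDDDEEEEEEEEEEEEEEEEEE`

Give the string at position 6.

Term n consists of 2n d's, followed by 2n+1 D's, followed by 3n E's, where the shown terms are n = 3, 4, 5, 6.
For term 6, n = 8, so the run lengths are 16, 17, 24.

ddddddddddddddddDDDDDDDDDDDDDDDDDEEEEEEEEEEEEEEEEEEEEEEEE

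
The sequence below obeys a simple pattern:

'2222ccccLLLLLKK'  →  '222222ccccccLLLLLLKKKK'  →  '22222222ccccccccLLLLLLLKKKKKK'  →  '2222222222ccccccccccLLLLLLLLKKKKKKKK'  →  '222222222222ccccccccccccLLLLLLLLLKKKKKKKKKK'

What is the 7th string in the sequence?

Reading off run lengths: 2 runs 4, 6, 8, 10, 12; c runs 4, 6, 8, 10, 12; L runs 5, 6, 7, 8, 9; K runs 2, 4, 6, 8, 10 — each is linear in n, where the shown terms are n = 2, 3, 4, 5, 6.
For term 7, n = 8, so the run lengths are 16, 16, 11, 14.

2222222222222222ccccccccccccccccLLLLLLLLLLLKKKKKKKKKKKKKK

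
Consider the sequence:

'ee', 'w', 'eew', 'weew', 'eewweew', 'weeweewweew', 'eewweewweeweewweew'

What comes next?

weeweewweeweewweewweeweewweew

This is a Fibonacci-style word recurrence s(k) = s(k−2)·s(k−1): e.g. ee·w = eew.
The next term joins weeweewweew and eewweewweeweewweew.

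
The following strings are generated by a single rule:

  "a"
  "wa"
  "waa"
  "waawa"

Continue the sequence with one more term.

This is a Fibonacci-style word recurrence s(k) = s(k−1)·s(k−2): e.g. wa·a = waa.
The next term joins waawa and waa.

waawawaa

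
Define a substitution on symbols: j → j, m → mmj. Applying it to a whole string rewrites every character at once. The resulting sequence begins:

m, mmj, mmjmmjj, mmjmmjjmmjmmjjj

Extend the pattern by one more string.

Rewriting the 15 symbols of mmjmmjjmmjmmjjj one by one yields mmj mmj j mmj mmj j j mmj mmj j mmj mmj j j j; concatenated:

mmjmmjjmmjmmjjjmmjmmjjmmjmmjjjj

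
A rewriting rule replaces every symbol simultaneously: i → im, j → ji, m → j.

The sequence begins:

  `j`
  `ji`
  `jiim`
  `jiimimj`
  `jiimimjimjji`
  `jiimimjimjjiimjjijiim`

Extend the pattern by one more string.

Rewriting the 21 symbols of jiimimjimjjiimjjijiim one by one yields ji im im j im j ji im j ji ji im im j ji ji im ji im im j; concatenated:

jiimimjimjjiimjjijiimimjjijiimjiimimj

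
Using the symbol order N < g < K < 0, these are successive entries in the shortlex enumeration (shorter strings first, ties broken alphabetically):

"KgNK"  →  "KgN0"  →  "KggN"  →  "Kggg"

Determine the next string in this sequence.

KggK

Treat Kggg as a base-4 numeral over the given alphabet and add one, carrying through any trailing 0's.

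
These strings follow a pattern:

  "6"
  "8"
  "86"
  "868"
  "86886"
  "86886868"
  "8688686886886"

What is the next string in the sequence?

868868688688686886868

From term 3 onward, concatenate the last term with the second-to-last: 8·6 = 86, 86·8 = 868, …
The next term joins 8688686886886 and 86886868.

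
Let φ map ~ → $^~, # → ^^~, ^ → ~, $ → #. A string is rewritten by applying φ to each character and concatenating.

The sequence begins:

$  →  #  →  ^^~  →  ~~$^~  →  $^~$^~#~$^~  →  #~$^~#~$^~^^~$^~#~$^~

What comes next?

Replace each of the 21 characters of #~$^~#~$^~^^~$^~#~$^~ in place — ^^~ $^~ # ~ $^~ ^^~ $^~ # ~ $^~ ~ ~ $^~ # ~ $^~ ^^~ $^~ # ~ $^~ — and concatenate.

^^~$^~#~$^~^^~$^~#~$^~~~$^~#~$^~^^~$^~#~$^~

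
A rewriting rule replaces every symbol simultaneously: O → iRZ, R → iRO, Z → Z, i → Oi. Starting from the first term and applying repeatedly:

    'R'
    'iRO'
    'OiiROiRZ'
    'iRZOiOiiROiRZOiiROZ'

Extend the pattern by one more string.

OiiROZiRZOiiRZOiOiiROiRZOiiROZiRZOiOiiROiRZZ

φ(iRZOiOiiROiRZOiiROZ) expands symbol-by-symbol to Oi iRO Z iRZ Oi iRZ Oi Oi iRO iRZ Oi iRO Z iRZ Oi Oi iRO iRZ Z; joining the 19 pieces gives the next term.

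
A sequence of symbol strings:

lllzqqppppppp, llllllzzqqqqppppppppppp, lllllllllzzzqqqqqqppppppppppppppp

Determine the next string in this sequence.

Each string has the form l^{3n} z^{n} q^{2n} p^{4n+3} (n = 1, 2, …).
Setting n = 4 gives 12, 4, 8, 19 characters in each block.

llllllllllllzzzzqqqqqqqqppppppppppppppppppp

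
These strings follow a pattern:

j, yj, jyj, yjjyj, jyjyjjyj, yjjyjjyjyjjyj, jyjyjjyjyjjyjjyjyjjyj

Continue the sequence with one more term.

yjjyjjyjyjjyjjyjyjjyjyjjyjjyjyjjyj

This is a Fibonacci-style word recurrence s(k) = s(k−2)·s(k−1): e.g. j·yj = jyj.
Continuing: yjjyjjyjyjjyj · jyjyjjyjyjjyjjyjyjjyj gives term 8.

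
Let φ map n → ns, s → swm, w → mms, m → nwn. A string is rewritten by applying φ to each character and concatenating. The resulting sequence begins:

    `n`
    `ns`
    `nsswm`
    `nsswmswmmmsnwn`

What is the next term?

nsswmswmmmsnwnswmmmsnwnnwnnwnswmnsmmsns

Replace each of the 14 characters of nsswmswmmmsnwn in place — ns swm swm mms nwn swm mms nwn nwn nwn swm ns mms ns — and concatenate.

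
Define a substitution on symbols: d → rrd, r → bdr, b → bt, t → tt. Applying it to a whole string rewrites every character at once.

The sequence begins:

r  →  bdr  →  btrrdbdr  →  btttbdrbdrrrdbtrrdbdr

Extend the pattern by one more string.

φ(btttbdrbdrrrdbtrrdbdr) expands symbol-by-symbol to bt tt tt tt bt rrd bdr bt rrd bdr bdr bdr rrd bt tt bdr bdr rrd bt rrd bdr; joining the 21 pieces gives the next term.

btttttttbtrrdbdrbtrrdbdrbdrbdrrrdbtttbdrbdrrrdbtrrdbdr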